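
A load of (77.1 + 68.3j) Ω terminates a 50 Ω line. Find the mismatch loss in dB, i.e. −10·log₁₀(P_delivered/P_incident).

Γ = (27.1 + j68.3)/(127.1 + j68.3), |Γ| = 0.509
|Γ|² = 0.259, so P_del/P_inc = 1 − |Γ|² = 0.741
ML = −10·log₁₀(1 − |Γ|²)

mismatch loss ≈ 1.3 dB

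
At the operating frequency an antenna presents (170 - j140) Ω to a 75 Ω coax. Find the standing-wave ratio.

VSWR ≈ 3.99

Γ = (Z_L − Z_0)/(Z_L + Z_0) = (95 − j140)/(245 − j140)
|Γ| = 169/282 = 0.6
VSWR = (1 + |Γ|)/(1 − |Γ|) = 1.6/0.4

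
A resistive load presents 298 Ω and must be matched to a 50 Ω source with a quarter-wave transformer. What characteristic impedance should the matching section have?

Z_qwt ≈ 122 Ω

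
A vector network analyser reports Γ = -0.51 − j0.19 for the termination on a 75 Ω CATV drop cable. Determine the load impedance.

Z_L = Z_0·(1 + Γ)/(1 − Γ) = 75·(0.49 − j0.19)/(1.51 + j0.19)

Z_L ≈ 22.8 − j12.3 Ω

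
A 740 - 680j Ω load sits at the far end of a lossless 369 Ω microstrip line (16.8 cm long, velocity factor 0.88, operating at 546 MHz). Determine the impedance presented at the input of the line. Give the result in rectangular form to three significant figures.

λ = v/f = 0.88·c / 546 MHz = 0.484 m
βl = 2π·l/λ = 2π × 0.347 = 125°
tan(βl) = tan(125°) = -1.42
Z_in = Z_0·(Z_L + jZ_0·tanβl)/(Z_0 + jZ_L·tanβl)
     = 369·(740 − j1210)/(-599 − j1050)

Z_in ≈ 208 + j377 Ω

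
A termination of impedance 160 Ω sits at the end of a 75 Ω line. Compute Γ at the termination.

Γ = 0.362

Γ = (Z_L − Z_0)/(Z_L + Z_0) = (160 − 75)/(160 + 75) = 85/235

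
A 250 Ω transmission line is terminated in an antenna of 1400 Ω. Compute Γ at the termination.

Γ = 0.697

Γ = (Z_L − Z_0)/(Z_L + Z_0) = (1400 − 250)/(1400 + 250) = 1150/1650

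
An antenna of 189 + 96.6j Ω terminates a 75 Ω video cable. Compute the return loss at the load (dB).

RL ≈ 5.49 dB

Γ = (114 + j96.6)/(264 + j96.6), |Γ| = 0.532
RL = −20·log₁₀|Γ| = −20·log₁₀(0.532)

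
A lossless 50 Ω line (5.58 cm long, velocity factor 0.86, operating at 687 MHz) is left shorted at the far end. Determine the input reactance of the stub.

X_in ≈ 67.5 Ω (inductive)

λ = v/f = 0.86·c / 687 MHz = 0.376 m
βl = 2π·l/λ = 2π × 0.149 = 53.5°
tan(βl) = 1.35
For a shorted stub, Z_in = jZ_0·tan(βl)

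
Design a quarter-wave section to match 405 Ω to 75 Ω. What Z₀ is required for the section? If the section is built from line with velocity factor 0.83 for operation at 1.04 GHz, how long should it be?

Z_qwt ≈ 174 Ω; length ≈ 5.99 cm

Z_qwt = √(Z_0·R_L) = √(75 × 405) = √30380
λ = 0.83·c/f = 0.239 m, so l = λ/4 = 0.0599 m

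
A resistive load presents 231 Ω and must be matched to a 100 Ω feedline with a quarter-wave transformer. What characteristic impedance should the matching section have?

Z_qwt ≈ 152 Ω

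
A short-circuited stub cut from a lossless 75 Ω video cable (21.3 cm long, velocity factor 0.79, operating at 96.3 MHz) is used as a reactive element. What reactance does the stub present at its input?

λ = v/f = 0.79·c / 96.3 MHz = 2.46 m
βl = 2π·l/λ = 2π × 0.0865 = 31.2°
tan(βl) = 0.605
For a short-circuited stub, Z_in = jZ_0·tan(βl)

X_in ≈ 45.3 Ω (inductive)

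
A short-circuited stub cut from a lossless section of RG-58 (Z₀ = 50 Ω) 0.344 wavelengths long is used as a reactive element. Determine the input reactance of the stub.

X_in ≈ -74.6 Ω (capacitive)

βl = 2π × 0.344 = 124°
tan(βl) = -1.49
For a short-circuited stub, Z_in = jZ_0·tan(βl)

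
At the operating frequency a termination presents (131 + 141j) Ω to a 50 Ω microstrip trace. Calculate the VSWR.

Γ = (Z_L − Z_0)/(Z_L + Z_0) = (81 + j141)/(181 + j141)
|Γ| = 163/229 = 0.709
VSWR = (1 + |Γ|)/(1 − |Γ|) = 1.71/0.291

VSWR ≈ 5.87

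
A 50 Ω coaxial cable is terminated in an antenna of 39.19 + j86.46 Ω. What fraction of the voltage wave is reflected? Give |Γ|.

|Γ| ≈ 0.701

Γ = (Z_L − Z_0)/(Z_L + Z_0) = (-10.81 + j86.46)/(89.19 + j86.46)
|Γ| = 87.1/124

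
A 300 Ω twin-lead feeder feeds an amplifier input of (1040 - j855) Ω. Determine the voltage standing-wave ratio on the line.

VSWR ≈ 5.93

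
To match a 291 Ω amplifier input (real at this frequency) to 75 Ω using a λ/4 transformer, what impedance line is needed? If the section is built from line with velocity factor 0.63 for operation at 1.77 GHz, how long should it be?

Z_qwt ≈ 148 Ω; length ≈ 2.67 cm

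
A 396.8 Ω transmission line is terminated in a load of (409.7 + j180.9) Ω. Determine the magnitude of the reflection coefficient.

|Γ| ≈ 0.219

Γ = (Z_L − Z_0)/(Z_L + Z_0) = (12.9 + j180.9)/(806.5 + j180.9)
|Γ| = 181/827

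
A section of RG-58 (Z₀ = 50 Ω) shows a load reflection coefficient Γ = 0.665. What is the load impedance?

Z_L = Z_0·(1 + Γ)/(1 − Γ) = 50·(1.67)/(0.335)

Z_L ≈ 249 Ω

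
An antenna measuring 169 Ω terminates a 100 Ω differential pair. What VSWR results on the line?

VSWR ≈ 1.69

For a purely resistive load, VSWR = R_L/Z_0 or Z_0/R_L (whichever > 1) = 169/100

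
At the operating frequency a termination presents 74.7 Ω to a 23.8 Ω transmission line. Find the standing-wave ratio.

Γ = (74.7 − 23.8)/(74.7 + 23.8) = 0.517
VSWR = (1 + 0.517)/(1 − 0.517)

VSWR ≈ 3.14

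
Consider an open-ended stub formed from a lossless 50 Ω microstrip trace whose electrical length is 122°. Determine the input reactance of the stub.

tan(βl) = -1.6
For an open-ended stub, Z_in = −jZ_0·cot(βl) = −jZ_0/tan(βl)

X_in ≈ 31.2 Ω (inductive)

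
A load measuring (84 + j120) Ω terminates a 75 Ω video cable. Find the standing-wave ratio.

Γ = (Z_L − Z_0)/(Z_L + Z_0) = (9 + j120)/(159 + j120)
|Γ| = 120/199 = 0.604
VSWR = (1 + |Γ|)/(1 − |Γ|) = 1.6/0.396

VSWR ≈ 4.05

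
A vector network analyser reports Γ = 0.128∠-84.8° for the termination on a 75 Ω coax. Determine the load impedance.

Z_L = Z_0·(1 + Γ)/(1 − Γ) = 75·(1.01 − j0.127)/(0.988 + j0.127)

Z_L ≈ 74.3 − j19.3 Ω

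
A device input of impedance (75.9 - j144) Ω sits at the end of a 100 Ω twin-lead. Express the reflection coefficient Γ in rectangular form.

Γ ≈ 0.319 − j0.557

Γ = (Z_L − Z_0)/(Z_L + Z_0) = (-24.1 − j144)/(175.9 − j144)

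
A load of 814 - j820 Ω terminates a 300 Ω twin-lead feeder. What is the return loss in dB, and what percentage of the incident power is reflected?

RL ≈ 3.1 dB; 48.9% of incident power reflected

Γ = (514 − j820)/(1114 − j820), |Γ| = 0.7
RL = −20·log₁₀(0.7) = 3.1 dB
P_refl/P_inc = |Γ|² = 0.489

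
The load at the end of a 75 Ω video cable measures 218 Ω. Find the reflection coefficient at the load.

Γ = (Z_L − Z_0)/(Z_L + Z_0) = (218 − 75)/(218 + 75) = 143/293

Γ = 0.488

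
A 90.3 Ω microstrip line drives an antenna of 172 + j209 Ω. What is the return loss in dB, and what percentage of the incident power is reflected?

Γ = (81.7 + j209)/(262.3 + j209), |Γ| = 0.669
RL = −20·log₁₀(0.669) = 3.49 dB
P_refl/P_inc = |Γ|² = 0.448

RL ≈ 3.49 dB; 44.8% of incident power reflected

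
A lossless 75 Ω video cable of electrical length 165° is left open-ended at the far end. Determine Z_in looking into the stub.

tan(βl) = -0.268
For an open-ended stub, Z_in = −jZ_0·cot(βl) = −jZ_0/tan(βl)

Z_in ≈ +j280 Ω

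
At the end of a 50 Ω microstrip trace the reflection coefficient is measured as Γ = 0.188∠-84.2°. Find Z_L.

Z_L = Z_0·(1 + Γ)/(1 − Γ) = 50·(1.02 − j0.187)/(0.981 + j0.187)

Z_L ≈ 48.4 − j18.8 Ω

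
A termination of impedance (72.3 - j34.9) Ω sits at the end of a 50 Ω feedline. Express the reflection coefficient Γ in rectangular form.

Γ = (Z_L − Z_0)/(Z_L + Z_0) = (22.3 − j34.9)/(122.3 − j34.9)

Γ ≈ 0.244 − j0.216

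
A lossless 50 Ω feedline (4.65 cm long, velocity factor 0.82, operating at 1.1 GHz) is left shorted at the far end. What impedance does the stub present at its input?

λ = v/f = 0.82·c / 1.1 GHz = 0.224 m
βl = 2π·l/λ = 2π × 0.208 = 74.9°
tan(βl) = 3.69
For a shorted stub, Z_in = jZ_0·tan(βl)

Z_in ≈ +j185 Ω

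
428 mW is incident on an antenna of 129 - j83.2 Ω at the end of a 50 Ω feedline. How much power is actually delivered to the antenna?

|Γ| = |(79 − j83.2)/(179 − j83.2)| = 0.581
|Γ|² = 0.338
P_refl = |Γ|²·P_inc = 145 mW, P_del = (1 − |Γ|²)·P_inc = 283 mW

P_delivered ≈ 283 mW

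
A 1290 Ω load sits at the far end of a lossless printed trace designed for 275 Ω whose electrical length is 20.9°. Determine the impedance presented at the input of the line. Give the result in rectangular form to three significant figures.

Z_in ≈ 351 − j524 Ω

tan(βl) = tan(20.9°) = 0.382
Z_in = Z_0·(Z_L + jZ_0·tanβl)/(Z_0 + jZ_L·tanβl)
     = 275·(1290 + j105)/(275 + j493)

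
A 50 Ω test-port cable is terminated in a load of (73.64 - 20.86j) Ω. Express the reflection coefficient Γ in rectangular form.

Γ ≈ 0.214 − j0.133

Γ = (Z_L − Z_0)/(Z_L + Z_0) = (23.64 − j20.86)/(123.6 − j20.86)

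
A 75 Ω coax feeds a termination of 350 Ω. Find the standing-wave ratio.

For a purely resistive load, VSWR = R_L/Z_0 or Z_0/R_L (whichever > 1) = 350/75

VSWR ≈ 4.67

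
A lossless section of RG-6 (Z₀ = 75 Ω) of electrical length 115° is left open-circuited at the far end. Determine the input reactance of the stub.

X_in ≈ 35 Ω (inductive)

tan(βl) = -2.14
For an open-circuited stub, Z_in = −jZ_0·cot(βl) = −jZ_0/tan(βl)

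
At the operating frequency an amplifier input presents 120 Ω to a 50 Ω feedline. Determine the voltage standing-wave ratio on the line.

VSWR ≈ 2.4

For a purely resistive load, VSWR = R_L/Z_0 or Z_0/R_L (whichever > 1) = 120/50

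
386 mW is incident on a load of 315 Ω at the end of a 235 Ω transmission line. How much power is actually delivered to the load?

P_delivered ≈ 378 mW

Γ = (315 − 235)/(315 + 235) = 0.145
|Γ|² = 0.0212
P_refl = |Γ|²·P_inc = 8.17 mW, P_del = (1 − |Γ|²)·P_inc = 378 mW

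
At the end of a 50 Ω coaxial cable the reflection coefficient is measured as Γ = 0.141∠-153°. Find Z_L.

Z_L ≈ 38.6 − j5.04 Ω

Z_L = Z_0·(1 + Γ)/(1 − Γ) = 50·(0.874 − j0.064)/(1.13 + j0.064)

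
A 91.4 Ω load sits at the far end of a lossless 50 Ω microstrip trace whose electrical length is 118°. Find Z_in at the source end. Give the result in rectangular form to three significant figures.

Z_in ≈ 32.3 + j17.2 Ω

tan(βl) = tan(118°) = -1.88
Z_in = Z_0·(Z_L + jZ_0·tanβl)/(Z_0 + jZ_L·tanβl)
     = 50·(91.4 − j94)/(50 − j172)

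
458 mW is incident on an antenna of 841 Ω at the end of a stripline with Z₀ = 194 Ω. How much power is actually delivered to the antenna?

Γ = (841 − 194)/(841 + 194) = 0.625
|Γ|² = 0.391
P_refl = |Γ|²·P_inc = 179 mW, P_del = (1 − |Γ|²)·P_inc = 279 mW

P_delivered ≈ 279 mW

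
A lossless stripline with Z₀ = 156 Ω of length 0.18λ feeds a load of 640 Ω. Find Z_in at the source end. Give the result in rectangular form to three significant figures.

βl = 2π × 0.18 = 64.8°
tan(βl) = tan(64.8°) = 2.13
Z_in = Z_0·(Z_L + jZ_0·tanβl)/(Z_0 + jZ_L·tanβl)
     = 156·(640 + j332)/(156 + j1360)

Z_in ≈ 45.8 − j68.1 Ω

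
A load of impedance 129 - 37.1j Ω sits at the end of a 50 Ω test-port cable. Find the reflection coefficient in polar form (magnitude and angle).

Γ = (Z_L − Z_0)/(Z_L + Z_0) = (79 − j37.1)/(179 − j37.1)
|Γ| = 87.3/183 = 0.477

Γ ≈ 0.477 ∠ -13.4°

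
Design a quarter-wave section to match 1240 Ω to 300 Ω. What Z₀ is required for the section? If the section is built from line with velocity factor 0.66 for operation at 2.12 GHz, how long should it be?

Z_qwt ≈ 610 Ω; length ≈ 2.33 cm

Z_qwt = √(Z_0·R_L) = √(300 × 1240) = √372000
λ = 0.66·c/f = 0.0934 m, so l = λ/4 = 0.0233 m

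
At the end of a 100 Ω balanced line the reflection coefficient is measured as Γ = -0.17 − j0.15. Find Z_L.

Z_L ≈ 68.2 − j21.6 Ω

Z_L = Z_0·(1 + Γ)/(1 − Γ) = 100·(0.83 − j0.15)/(1.17 + j0.15)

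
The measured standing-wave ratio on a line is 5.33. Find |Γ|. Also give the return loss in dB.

|Γ| = (S − 1)/(S + 1) = (5.33 − 1)/(5.33 + 1) = 4.33/6.33
RL = −20·log₁₀|Γ| = −20·log₁₀(0.684)

|Γ| ≈ 0.684; return loss ≈ 3.3 dB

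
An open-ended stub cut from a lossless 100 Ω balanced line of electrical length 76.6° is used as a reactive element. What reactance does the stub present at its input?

tan(βl) = 4.2
For an open-ended stub, Z_in = −jZ_0·cot(βl) = −jZ_0/tan(βl)

X_in ≈ -23.8 Ω (capacitive)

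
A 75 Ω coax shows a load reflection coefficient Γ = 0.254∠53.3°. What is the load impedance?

Z_L = Z_0·(1 + Γ)/(1 − Γ) = 75·(1.15 + j0.204)/(0.848 − j0.204)

Z_L ≈ 92.2 + j40.1 Ω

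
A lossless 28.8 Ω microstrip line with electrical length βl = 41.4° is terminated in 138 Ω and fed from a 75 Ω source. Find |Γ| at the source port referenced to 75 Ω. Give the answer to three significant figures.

tan(βl) = 0.882
Z_in = Z_0·(Z_L + jZ_0·tanβl)/(Z_0 + jZ_L·tanβl) = 13 − j29.6 Ω
Γ_s = (Z_in − Z_s)/(Z_in + Z_s) = (-62 − j29.6)/(88 − j29.6), |Γ_s| = 0.74

|Γ| ≈ 0.74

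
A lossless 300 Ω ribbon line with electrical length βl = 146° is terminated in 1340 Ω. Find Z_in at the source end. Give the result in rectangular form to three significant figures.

Z_in ≈ 193 + j381 Ω

tan(βl) = tan(146°) = -0.675
Z_in = Z_0·(Z_L + jZ_0·tanβl)/(Z_0 + jZ_L·tanβl)
     = 300·(1340 − j202)/(300 − j904)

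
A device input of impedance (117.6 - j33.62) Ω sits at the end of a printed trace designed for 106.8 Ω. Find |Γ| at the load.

Γ = (Z_L − Z_0)/(Z_L + Z_0) = (10.8 − j33.62)/(224.4 − j33.62)
|Γ| = 35.3/227

|Γ| ≈ 0.156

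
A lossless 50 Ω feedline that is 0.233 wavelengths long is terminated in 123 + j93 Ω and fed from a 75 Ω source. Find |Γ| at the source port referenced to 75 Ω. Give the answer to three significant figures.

βl = 2π × 0.233 = 83.9°
tan(βl) = 9.33
Z_in = Z_0·(Z_L + jZ_0·tanβl)/(Z_0 + jZ_L·tanβl) = 13.6 − j15.1 Ω
Γ_s = (Z_in − Z_s)/(Z_in + Z_s) = (-61.4 − j15.1)/(88.6 − j15.1), |Γ_s| = 0.703

|Γ| ≈ 0.703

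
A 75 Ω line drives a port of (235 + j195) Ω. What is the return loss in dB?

RL ≈ 3.24 dB

Γ = (160 + j195)/(310 + j195), |Γ| = 0.689
RL = −20·log₁₀|Γ| = −20·log₁₀(0.689)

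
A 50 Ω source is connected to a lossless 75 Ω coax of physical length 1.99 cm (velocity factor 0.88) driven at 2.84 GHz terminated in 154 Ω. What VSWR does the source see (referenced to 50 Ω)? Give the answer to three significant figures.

λ = v/f = 0.88·c / 2.84 GHz = 0.093 m
βl = 2π·l/λ = 2π × 0.214 = 77.1°
tan(βl) = 4.35
Z_in = Z_0·(Z_L + jZ_0·tanβl)/(Z_0 + jZ_L·tanβl) = 38 − j13 Ω
Γ_s = (Z_in − Z_s)/(Z_in + Z_s) = (-12 − j13)/(88 − j13), |Γ_s| = 0.199
VSWR = (1 + |Γ_s|)/(1 − |Γ_s|)

VSWR ≈ 1.5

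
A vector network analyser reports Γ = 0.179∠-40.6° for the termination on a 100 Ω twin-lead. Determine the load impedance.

Z_L ≈ 127 − j30.6 Ω

Z_L = Z_0·(1 + Γ)/(1 − Γ) = 100·(1.14 − j0.116)/(0.864 + j0.116)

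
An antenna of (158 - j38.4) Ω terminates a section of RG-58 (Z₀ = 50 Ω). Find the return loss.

RL ≈ 5.32 dB

Γ = (108 − j38.4)/(208 − j38.4), |Γ| = 0.542
RL = −20·log₁₀|Γ| = −20·log₁₀(0.542)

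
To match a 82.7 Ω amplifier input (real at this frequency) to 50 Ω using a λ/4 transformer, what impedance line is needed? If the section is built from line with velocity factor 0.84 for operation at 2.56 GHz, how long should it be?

Z_qwt ≈ 64.3 Ω; length ≈ 2.46 cm

Z_qwt = √(Z_0·R_L) = √(50 × 82.7) = √4135
λ = 0.84·c/f = 0.0984 m, so l = λ/4 = 0.0246 m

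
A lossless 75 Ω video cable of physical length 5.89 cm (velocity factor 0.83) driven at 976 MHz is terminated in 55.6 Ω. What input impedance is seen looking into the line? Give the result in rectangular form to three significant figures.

Z_in ≈ 100 + j7.23 Ω

λ = v/f = 0.83·c / 976 MHz = 0.255 m
βl = 2π·l/λ = 2π × 0.231 = 83.1°
tan(βl) = tan(83.1°) = 8.28
Z_in = Z_0·(Z_L + jZ_0·tanβl)/(Z_0 + jZ_L·tanβl)
     = 75·(55.6 + j621)/(75 + j460)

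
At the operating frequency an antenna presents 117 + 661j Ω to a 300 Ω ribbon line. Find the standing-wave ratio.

VSWR ≈ 15.3

Γ = (Z_L − Z_0)/(Z_L + Z_0) = (-183 + j661)/(417 + j661)
|Γ| = 686/782 = 0.878
VSWR = (1 + |Γ|)/(1 − |Γ|) = 1.88/0.122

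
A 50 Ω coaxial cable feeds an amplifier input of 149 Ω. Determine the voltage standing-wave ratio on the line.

VSWR ≈ 2.98

For a purely resistive load, VSWR = R_L/Z_0 or Z_0/R_L (whichever > 1) = 149/50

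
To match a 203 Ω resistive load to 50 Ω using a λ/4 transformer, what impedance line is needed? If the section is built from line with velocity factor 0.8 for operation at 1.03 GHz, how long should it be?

Z_qwt ≈ 101 Ω; length ≈ 5.83 cm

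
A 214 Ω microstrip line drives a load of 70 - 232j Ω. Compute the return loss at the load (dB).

Γ = (-144 − j232)/(284 − j232), |Γ| = 0.745
RL = −20·log₁₀|Γ| = −20·log₁₀(0.745)

RL ≈ 2.56 dB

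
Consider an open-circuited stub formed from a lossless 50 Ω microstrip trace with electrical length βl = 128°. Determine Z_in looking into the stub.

tan(βl) = -1.28
For an open-circuited stub, Z_in = −jZ_0·cot(βl) = −jZ_0/tan(βl)

Z_in ≈ +j39.1 Ω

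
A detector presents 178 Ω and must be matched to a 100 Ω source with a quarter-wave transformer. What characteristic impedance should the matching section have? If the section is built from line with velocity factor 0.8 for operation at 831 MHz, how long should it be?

Z_qwt ≈ 133 Ω; length ≈ 7.22 cm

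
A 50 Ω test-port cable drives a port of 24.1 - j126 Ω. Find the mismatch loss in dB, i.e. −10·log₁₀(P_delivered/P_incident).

Γ = (-25.9 − j126)/(74.1 − j126), |Γ| = 0.88
|Γ|² = 0.774, so P_del/P_inc = 1 − |Γ|² = 0.226
ML = −10·log₁₀(1 − |Γ|²)

mismatch loss ≈ 6.47 dB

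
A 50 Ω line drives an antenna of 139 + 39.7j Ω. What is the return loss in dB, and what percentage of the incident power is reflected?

RL ≈ 5.94 dB; 25.5% of incident power reflected

Γ = (89 + j39.7)/(189 + j39.7), |Γ| = 0.505
RL = −20·log₁₀(0.505) = 5.94 dB
P_refl/P_inc = |Γ|² = 0.255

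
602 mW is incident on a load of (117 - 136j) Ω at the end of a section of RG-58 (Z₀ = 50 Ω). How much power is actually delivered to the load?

|Γ| = |(67 − j136)/(167 − j136)| = 0.704
|Γ|² = 0.496
P_refl = |Γ|²·P_inc = 298 mW, P_del = (1 − |Γ|²)·P_inc = 304 mW

P_delivered ≈ 304 mW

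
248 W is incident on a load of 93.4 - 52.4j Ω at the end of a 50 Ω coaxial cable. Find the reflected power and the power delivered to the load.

P_reflected ≈ 49.3 W; P_delivered ≈ 199 W

|Γ| = |(43.4 − j52.4)/(143.4 − j52.4)| = 0.446
|Γ|² = 0.199
P_refl = |Γ|²·P_inc = 49.3 W, P_del = (1 − |Γ|²)·P_inc = 199 W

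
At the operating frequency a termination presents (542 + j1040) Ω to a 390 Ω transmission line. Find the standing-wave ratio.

VSWR ≈ 7.09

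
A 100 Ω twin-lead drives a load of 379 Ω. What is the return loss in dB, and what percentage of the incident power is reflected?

Γ = (379 − 100)/(379 + 100) = 0.582
RL = −20·log₁₀(0.582) = 4.69 dB
P_refl/P_inc = |Γ|² = 0.339

RL ≈ 4.69 dB; 33.9% of incident power reflected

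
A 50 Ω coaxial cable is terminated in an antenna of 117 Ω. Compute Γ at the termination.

Γ = 0.401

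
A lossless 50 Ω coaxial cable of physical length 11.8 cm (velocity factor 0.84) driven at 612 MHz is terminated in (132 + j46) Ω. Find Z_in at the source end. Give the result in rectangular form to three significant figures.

λ = v/f = 0.84·c / 612 MHz = 0.412 m
βl = 2π·l/λ = 2π × 0.287 = 103°
tan(βl) = tan(103°) = -4.28
Z_in = Z_0·(Z_L + jZ_0·tanβl)/(Z_0 + jZ_L·tanβl)
     = 50·(132 − j168)/(247 − j564)

Z_in ≈ 16.8 + j4.37 Ω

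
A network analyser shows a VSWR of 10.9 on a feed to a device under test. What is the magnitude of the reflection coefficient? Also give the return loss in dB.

|Γ| = (S − 1)/(S + 1) = (10.9 − 1)/(10.9 + 1) = 9.9/11.9
RL = −20·log₁₀|Γ| = −20·log₁₀(0.832)

|Γ| ≈ 0.832; return loss ≈ 1.6 dB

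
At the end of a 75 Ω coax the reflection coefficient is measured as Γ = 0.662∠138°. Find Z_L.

Z_L = Z_0·(1 + Γ)/(1 − Γ) = 75·(0.508 + j0.443)/(1.49 − j0.443)

Z_L ≈ 17.4 + j27.4 Ω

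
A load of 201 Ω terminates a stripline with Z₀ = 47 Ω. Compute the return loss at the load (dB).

RL ≈ 4.14 dB

Γ = (201 − 47)/(201 + 47) = 0.621
RL = −20·log₁₀|Γ| = −20·log₁₀(0.621)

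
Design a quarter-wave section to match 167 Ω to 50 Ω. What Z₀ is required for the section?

Z_qwt = √(Z_0·R_L) = √(50 × 167) = √8350

Z_qwt ≈ 91.4 Ω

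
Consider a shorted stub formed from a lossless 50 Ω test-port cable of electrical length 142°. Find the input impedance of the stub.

Z_in ≈ −j39.1 Ω

tan(βl) = -0.781
For a shorted stub, Z_in = jZ_0·tan(βl)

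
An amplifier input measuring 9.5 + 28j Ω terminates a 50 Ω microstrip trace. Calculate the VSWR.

Γ = (Z_L − Z_0)/(Z_L + Z_0) = (-40.5 + j28)/(59.5 + j28)
|Γ| = 49.2/65.8 = 0.749
VSWR = (1 + |Γ|)/(1 − |Γ|) = 1.75/0.251

VSWR ≈ 6.96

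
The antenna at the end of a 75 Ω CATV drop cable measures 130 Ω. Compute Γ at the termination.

Γ = (Z_L − Z_0)/(Z_L + Z_0) = (130 − 75)/(130 + 75) = 55/205

Γ = 0.268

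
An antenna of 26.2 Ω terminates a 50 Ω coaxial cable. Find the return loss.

RL ≈ 10.1 dB

Γ = (26.2 − 50)/(26.2 + 50) = -0.312
RL = −20·log₁₀|Γ| = −20·log₁₀(0.312)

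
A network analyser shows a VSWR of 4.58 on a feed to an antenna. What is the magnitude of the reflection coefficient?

|Γ| ≈ 0.642

|Γ| = (S − 1)/(S + 1) = (4.58 − 1)/(4.58 + 1) = 3.58/5.58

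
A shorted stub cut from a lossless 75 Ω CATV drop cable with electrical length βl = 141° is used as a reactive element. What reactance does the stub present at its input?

tan(βl) = -0.81
For a shorted stub, Z_in = jZ_0·tan(βl)

X_in ≈ -60.7 Ω (capacitive)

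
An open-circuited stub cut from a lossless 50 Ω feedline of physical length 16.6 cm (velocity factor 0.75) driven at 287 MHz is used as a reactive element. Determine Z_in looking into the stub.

Z_in ≈ −j12.3 Ω

λ = v/f = 0.75·c / 287 MHz = 0.784 m
βl = 2π·l/λ = 2π × 0.212 = 76.2°
tan(βl) = 4.08
For an open-circuited stub, Z_in = −jZ_0·cot(βl) = −jZ_0/tan(βl)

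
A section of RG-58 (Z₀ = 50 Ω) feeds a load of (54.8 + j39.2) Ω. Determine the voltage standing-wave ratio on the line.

VSWR ≈ 2.09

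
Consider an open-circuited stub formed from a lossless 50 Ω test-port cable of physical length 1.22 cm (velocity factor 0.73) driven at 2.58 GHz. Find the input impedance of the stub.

Z_in ≈ −j39.4 Ω

λ = v/f = 0.73·c / 2.58 GHz = 0.0849 m
βl = 2π·l/λ = 2π × 0.144 = 51.7°
tan(βl) = 1.27
For an open-circuited stub, Z_in = −jZ_0·cot(βl) = −jZ_0/tan(βl)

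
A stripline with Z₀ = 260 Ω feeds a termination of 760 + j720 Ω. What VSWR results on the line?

VSWR ≈ 5.71

Γ = (Z_L − Z_0)/(Z_L + Z_0) = (500 + j720)/(1020 + j720)
|Γ| = 877/1250 = 0.702
VSWR = (1 + |Γ|)/(1 − |Γ|) = 1.7/0.298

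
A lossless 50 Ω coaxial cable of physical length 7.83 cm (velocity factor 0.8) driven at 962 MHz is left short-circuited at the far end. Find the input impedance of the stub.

λ = v/f = 0.8·c / 962 MHz = 0.249 m
βl = 2π·l/λ = 2π × 0.314 = 113°
tan(βl) = -2.36
For a short-circuited stub, Z_in = jZ_0·tan(βl)

Z_in ≈ −j118 Ω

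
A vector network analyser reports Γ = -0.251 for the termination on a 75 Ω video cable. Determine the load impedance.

Z_L ≈ 44.9 Ω

Z_L = Z_0·(1 + Γ)/(1 − Γ) = 75·(0.749)/(1.25)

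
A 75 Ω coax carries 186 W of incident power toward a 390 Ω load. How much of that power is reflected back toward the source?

Γ = (390 − 75)/(390 + 75) = 0.677
|Γ|² = 0.459
P_refl = |Γ|²·P_inc = 85.4 W, P_del = (1 − |Γ|²)·P_inc = 101 W

P_reflected ≈ 85.4 W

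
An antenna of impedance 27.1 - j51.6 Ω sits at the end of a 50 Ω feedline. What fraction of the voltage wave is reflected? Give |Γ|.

Γ = (Z_L − Z_0)/(Z_L + Z_0) = (-22.9 − j51.6)/(77.1 − j51.6)
|Γ| = 56.5/92.8

|Γ| ≈ 0.609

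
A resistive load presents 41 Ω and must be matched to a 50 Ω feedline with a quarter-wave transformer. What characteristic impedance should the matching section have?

Z_qwt ≈ 45.3 Ω

Z_qwt = √(Z_0·R_L) = √(50 × 41) = √2050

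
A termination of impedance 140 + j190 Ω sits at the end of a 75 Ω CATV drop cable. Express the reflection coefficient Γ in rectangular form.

Γ ≈ 0.608 + j0.346

Γ = (Z_L − Z_0)/(Z_L + Z_0) = (65 + j190)/(215 + j190)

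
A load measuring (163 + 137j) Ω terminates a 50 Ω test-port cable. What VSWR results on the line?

VSWR ≈ 5.69

Γ = (Z_L − Z_0)/(Z_L + Z_0) = (113 + j137)/(213 + j137)
|Γ| = 178/253 = 0.701
VSWR = (1 + |Γ|)/(1 − |Γ|) = 1.7/0.299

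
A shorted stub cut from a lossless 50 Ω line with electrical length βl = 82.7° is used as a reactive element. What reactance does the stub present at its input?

X_in ≈ 390 Ω (inductive)

tan(βl) = 7.81
For a shorted stub, Z_in = jZ_0·tan(βl)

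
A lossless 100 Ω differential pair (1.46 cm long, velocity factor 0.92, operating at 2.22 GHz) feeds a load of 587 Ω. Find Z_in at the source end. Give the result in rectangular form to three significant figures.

Z_in ≈ 36.4 − j103 Ω

λ = v/f = 0.92·c / 2.22 GHz = 0.124 m
βl = 2π·l/λ = 2π × 0.117 = 42.3°
tan(βl) = tan(42.3°) = 0.909
Z_in = Z_0·(Z_L + jZ_0·tanβl)/(Z_0 + jZ_L·tanβl)
     = 100·(587 + j90.9)/(100 + j534)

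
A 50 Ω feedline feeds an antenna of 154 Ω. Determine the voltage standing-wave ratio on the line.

For a purely resistive load, VSWR = R_L/Z_0 or Z_0/R_L (whichever > 1) = 154/50

VSWR ≈ 3.08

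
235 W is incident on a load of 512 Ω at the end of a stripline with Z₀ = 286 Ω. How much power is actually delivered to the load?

P_delivered ≈ 216 W

Γ = (512 − 286)/(512 + 286) = 0.283
|Γ|² = 0.0802
P_refl = |Γ|²·P_inc = 18.8 W, P_del = (1 − |Γ|²)·P_inc = 216 W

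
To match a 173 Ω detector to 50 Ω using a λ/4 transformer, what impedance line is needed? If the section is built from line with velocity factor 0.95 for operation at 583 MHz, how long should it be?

Z_qwt = √(Z_0·R_L) = √(50 × 173) = √8650
λ = 0.95·c/f = 0.489 m, so l = λ/4 = 0.122 m

Z_qwt ≈ 93 Ω; length ≈ 12.2 cm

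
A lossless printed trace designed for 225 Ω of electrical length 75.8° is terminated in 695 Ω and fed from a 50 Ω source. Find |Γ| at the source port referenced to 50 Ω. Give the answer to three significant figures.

|Γ| ≈ 0.42

tan(βl) = 3.95
Z_in = Z_0·(Z_L + jZ_0·tanβl)/(Z_0 + jZ_L·tanβl) = 77 − j50.6 Ω
Γ_s = (Z_in − Z_s)/(Z_in + Z_s) = (27 − j50.6)/(127 − j50.6), |Γ_s| = 0.42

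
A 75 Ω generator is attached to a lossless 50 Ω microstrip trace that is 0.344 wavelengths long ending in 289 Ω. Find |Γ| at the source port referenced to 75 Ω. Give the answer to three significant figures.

|Γ| ≈ 0.756

βl = 2π × 0.344 = 124°
tan(βl) = -1.49
Z_in = Z_0·(Z_L + jZ_0·tanβl)/(Z_0 + jZ_L·tanβl) = 12.4 + j32.1 Ω
Γ_s = (Z_in − Z_s)/(Z_in + Z_s) = (-62.6 + j32.1)/(87.4 + j32.1), |Γ_s| = 0.756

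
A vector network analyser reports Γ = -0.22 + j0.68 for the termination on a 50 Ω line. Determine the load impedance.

Z_L = Z_0·(1 + Γ)/(1 − Γ) = 50·(0.78 + j0.68)/(1.22 − j0.68)

Z_L ≈ 12.5 + j34.9 Ω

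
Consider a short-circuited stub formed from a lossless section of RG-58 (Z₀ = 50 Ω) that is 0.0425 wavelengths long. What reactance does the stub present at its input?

βl = 2π × 0.0425 = 15.3°
tan(βl) = 0.274
For a short-circuited stub, Z_in = jZ_0·tan(βl)

X_in ≈ 13.7 Ω (inductive)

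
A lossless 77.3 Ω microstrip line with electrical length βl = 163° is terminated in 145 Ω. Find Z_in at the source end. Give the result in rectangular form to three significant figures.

Z_in ≈ 119 + j44.8 Ω

tan(βl) = tan(163°) = -0.306
Z_in = Z_0·(Z_L + jZ_0·tanβl)/(Z_0 + jZ_L·tanβl)
     = 77.3·(145 − j23.6)/(77.3 − j44.3)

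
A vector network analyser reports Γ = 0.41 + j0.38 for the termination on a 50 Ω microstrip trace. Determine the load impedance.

Z_L = Z_0·(1 + Γ)/(1 − Γ) = 50·(1.41 + j0.38)/(0.59 − j0.38)

Z_L ≈ 69.8 + j77.2 Ω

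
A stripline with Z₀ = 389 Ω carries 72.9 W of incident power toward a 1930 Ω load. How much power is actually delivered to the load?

P_delivered ≈ 40.7 W

Γ = (1930 − 389)/(1930 + 389) = 0.665
|Γ|² = 0.442
P_refl = |Γ|²·P_inc = 32.2 W, P_del = (1 − |Γ|²)·P_inc = 40.7 W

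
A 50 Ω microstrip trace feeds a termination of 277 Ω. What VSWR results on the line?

Γ = (277 − 50)/(277 + 50) = 0.694
VSWR = (1 + 0.694)/(1 − 0.694)

VSWR ≈ 5.54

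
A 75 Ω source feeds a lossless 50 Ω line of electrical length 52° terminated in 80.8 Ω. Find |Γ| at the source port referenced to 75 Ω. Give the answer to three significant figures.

tan(βl) = 1.28
Z_in = Z_0·(Z_L + jZ_0·tanβl)/(Z_0 + jZ_L·tanβl) = 40.4 − j19.5 Ω
Γ_s = (Z_in − Z_s)/(Z_in + Z_s) = (-34.6 − j19.5)/(115 − j19.5), |Γ_s| = 0.34

|Γ| ≈ 0.34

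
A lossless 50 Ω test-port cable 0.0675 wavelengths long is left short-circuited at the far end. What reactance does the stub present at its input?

X_in ≈ 22.6 Ω (inductive)

βl = 2π × 0.0675 = 24.3°
tan(βl) = 0.452
For a short-circuited stub, Z_in = jZ_0·tan(βl)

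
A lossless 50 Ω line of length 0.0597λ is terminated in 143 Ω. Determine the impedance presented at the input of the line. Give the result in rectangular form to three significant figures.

βl = 2π × 0.0597 = 21.5°
tan(βl) = tan(21.5°) = 0.394
Z_in = Z_0·(Z_L + jZ_0·tanβl)/(Z_0 + jZ_L·tanβl)
     = 50·(143 + j19.7)/(50 + j56.3)

Z_in ≈ 72.8 − j62.3 Ω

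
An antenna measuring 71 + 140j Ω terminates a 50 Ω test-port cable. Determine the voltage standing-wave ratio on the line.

VSWR ≈ 7.51

Γ = (Z_L − Z_0)/(Z_L + Z_0) = (21 + j140)/(121 + j140)
|Γ| = 142/185 = 0.765
VSWR = (1 + |Γ|)/(1 − |Γ|) = 1.77/0.235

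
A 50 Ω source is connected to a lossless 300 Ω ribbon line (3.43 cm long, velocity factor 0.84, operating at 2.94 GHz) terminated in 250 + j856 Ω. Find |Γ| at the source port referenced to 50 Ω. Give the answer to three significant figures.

|Γ| ≈ 0.926

λ = v/f = 0.84·c / 2.94 GHz = 0.0857 m
βl = 2π·l/λ = 2π × 0.4 = 144°
tan(βl) = -0.725
Z_in = Z_0·(Z_L + jZ_0·tanβl)/(Z_0 + jZ_L·tanβl) = 39 + j216 Ω
Γ_s = (Z_in − Z_s)/(Z_in + Z_s) = (-11 + j216)/(89 + j216), |Γ_s| = 0.926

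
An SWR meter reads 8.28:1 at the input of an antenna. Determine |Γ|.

|Γ| = (S − 1)/(S + 1) = (8.28 − 1)/(8.28 + 1) = 7.28/9.28

|Γ| ≈ 0.784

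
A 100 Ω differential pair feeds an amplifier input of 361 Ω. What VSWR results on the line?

VSWR ≈ 3.61

For a purely resistive load, VSWR = R_L/Z_0 or Z_0/R_L (whichever > 1) = 361/100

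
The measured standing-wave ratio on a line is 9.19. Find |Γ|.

|Γ| ≈ 0.804

|Γ| = (S − 1)/(S + 1) = (9.19 − 1)/(9.19 + 1) = 8.19/10.2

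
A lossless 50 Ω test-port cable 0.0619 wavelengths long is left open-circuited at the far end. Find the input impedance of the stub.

Z_in ≈ −j122 Ω

βl = 2π × 0.0619 = 22.3°
tan(βl) = 0.41
For an open-circuited stub, Z_in = −jZ_0·cot(βl) = −jZ_0/tan(βl)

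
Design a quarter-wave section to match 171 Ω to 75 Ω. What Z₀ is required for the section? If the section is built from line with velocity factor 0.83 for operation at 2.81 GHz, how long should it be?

Z_qwt = √(Z_0·R_L) = √(75 × 171) = √12820
λ = 0.83·c/f = 0.0886 m, so l = λ/4 = 0.0222 m

Z_qwt ≈ 113 Ω; length ≈ 2.22 cm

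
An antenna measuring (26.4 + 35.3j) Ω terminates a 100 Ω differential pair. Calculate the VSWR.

Γ = (Z_L − Z_0)/(Z_L + Z_0) = (-73.6 + j35.3)/(126.4 + j35.3)
|Γ| = 81.6/131 = 0.622
VSWR = (1 + |Γ|)/(1 − |Γ|) = 1.62/0.378

VSWR ≈ 4.29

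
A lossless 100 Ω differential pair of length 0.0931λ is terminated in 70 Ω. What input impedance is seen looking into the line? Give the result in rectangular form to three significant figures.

βl = 2π × 0.0931 = 33.5°
tan(βl) = tan(33.5°) = 0.662
Z_in = Z_0·(Z_L + jZ_0·tanβl)/(Z_0 + jZ_L·tanβl)
     = 100·(70 + j66.2)/(100 + j46.4)

Z_in ≈ 82.9 + j27.8 Ω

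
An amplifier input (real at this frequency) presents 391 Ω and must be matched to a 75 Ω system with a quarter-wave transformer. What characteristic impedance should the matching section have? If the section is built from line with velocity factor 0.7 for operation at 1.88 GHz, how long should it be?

Z_qwt = √(Z_0·R_L) = √(75 × 391) = √29320
λ = 0.7·c/f = 0.112 m, so l = λ/4 = 0.0279 m

Z_qwt ≈ 171 Ω; length ≈ 2.79 cm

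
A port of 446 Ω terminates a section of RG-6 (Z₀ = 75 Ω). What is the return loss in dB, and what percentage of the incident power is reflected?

RL ≈ 2.95 dB; 50.7% of incident power reflected

Γ = (446 − 75)/(446 + 75) = 0.712
RL = −20·log₁₀(0.712) = 2.95 dB
P_refl/P_inc = |Γ|² = 0.507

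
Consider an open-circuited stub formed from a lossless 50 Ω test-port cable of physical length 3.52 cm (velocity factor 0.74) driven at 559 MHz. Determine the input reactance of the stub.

X_in ≈ -80.3 Ω (capacitive)

λ = v/f = 0.74·c / 559 MHz = 0.397 m
βl = 2π·l/λ = 2π × 0.0886 = 31.9°
tan(βl) = 0.623
For an open-circuited stub, Z_in = −jZ_0·cot(βl) = −jZ_0/tan(βl)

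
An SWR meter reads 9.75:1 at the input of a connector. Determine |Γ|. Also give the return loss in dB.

|Γ| = (S − 1)/(S + 1) = (9.75 − 1)/(9.75 + 1) = 8.75/10.8
RL = −20·log₁₀|Γ| = −20·log₁₀(0.814)

|Γ| ≈ 0.814; return loss ≈ 1.79 dB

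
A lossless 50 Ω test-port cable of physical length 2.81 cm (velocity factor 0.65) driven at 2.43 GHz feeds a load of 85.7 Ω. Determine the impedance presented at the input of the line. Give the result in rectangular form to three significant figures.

λ = v/f = 0.65·c / 2.43 GHz = 0.0802 m
βl = 2π·l/λ = 2π × 0.35 = 126°
tan(βl) = tan(126°) = -1.37
Z_in = Z_0·(Z_L + jZ_0·tanβl)/(Z_0 + jZ_L·tanβl)
     = 50·(85.7 − j68.7)/(50 − j118)

Z_in ≈ 37.8 + j20.3 Ω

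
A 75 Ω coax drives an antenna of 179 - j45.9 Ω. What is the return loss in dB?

RL ≈ 7.12 dB

Γ = (104 − j45.9)/(254 − j45.9), |Γ| = 0.44
RL = −20·log₁₀|Γ| = −20·log₁₀(0.44)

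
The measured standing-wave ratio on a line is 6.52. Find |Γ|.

|Γ| = (S − 1)/(S + 1) = (6.52 − 1)/(6.52 + 1) = 5.52/7.52

|Γ| ≈ 0.734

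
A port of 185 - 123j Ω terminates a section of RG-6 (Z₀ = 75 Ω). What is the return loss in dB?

Γ = (110 − j123)/(260 − j123), |Γ| = 0.574
RL = −20·log₁₀|Γ| = −20·log₁₀(0.574)

RL ≈ 4.83 dB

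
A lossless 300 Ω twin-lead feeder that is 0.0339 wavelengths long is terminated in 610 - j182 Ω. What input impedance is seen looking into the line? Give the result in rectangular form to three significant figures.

Z_in ≈ 433 − j272 Ω

βl = 2π × 0.0339 = 12.2°
tan(βl) = tan(12.2°) = 0.216
Z_in = Z_0·(Z_L + jZ_0·tanβl)/(Z_0 + jZ_L·tanβl)
     = 300·(610 − j117)/(339 + j132)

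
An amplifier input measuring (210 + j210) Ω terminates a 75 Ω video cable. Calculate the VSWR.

Γ = (Z_L − Z_0)/(Z_L + Z_0) = (135 + j210)/(285 + j210)
|Γ| = 250/354 = 0.705
VSWR = (1 + |Γ|)/(1 − |Γ|) = 1.71/0.295

VSWR ≈ 5.78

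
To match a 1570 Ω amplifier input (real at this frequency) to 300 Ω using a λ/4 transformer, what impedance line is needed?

Z_qwt ≈ 686 Ω

Z_qwt = √(Z_0·R_L) = √(300 × 1570) = √471000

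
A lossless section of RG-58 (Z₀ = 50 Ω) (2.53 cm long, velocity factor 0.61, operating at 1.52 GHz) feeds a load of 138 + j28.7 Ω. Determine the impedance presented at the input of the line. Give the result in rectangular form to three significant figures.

λ = v/f = 0.61·c / 1.52 GHz = 0.12 m
βl = 2π·l/λ = 2π × 0.21 = 75.7°
tan(βl) = tan(75.7°) = 3.91
Z_in = Z_0·(Z_L + jZ_0·tanβl)/(Z_0 + jZ_L·tanβl)
     = 50·(138 + j224)/(-62.2 + j539)

Z_in ≈ 19 − j15 Ω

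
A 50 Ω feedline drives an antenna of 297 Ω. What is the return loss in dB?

Γ = (297 − 50)/(297 + 50) = 0.712
RL = −20·log₁₀|Γ| = −20·log₁₀(0.712)

RL ≈ 2.95 dB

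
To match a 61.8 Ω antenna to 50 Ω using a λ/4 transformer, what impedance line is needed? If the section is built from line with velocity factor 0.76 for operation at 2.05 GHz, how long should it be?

Z_qwt = √(Z_0·R_L) = √(50 × 61.8) = √3090
λ = 0.76·c/f = 0.111 m, so l = λ/4 = 0.0278 m

Z_qwt ≈ 55.6 Ω; length ≈ 2.78 cm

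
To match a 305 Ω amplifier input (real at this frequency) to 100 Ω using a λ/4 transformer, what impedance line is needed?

Z_qwt ≈ 175 Ω

Z_qwt = √(Z_0·R_L) = √(100 × 305) = √30500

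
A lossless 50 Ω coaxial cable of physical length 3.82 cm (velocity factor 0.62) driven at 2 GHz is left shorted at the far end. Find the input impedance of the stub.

λ = v/f = 0.62·c / 2 GHz = 0.093 m
βl = 2π·l/λ = 2π × 0.411 = 148°
tan(βl) = -0.628
For a shorted stub, Z_in = jZ_0·tan(βl)

Z_in ≈ −j31.4 Ω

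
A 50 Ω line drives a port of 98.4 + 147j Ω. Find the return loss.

RL ≈ 2.6 dB

Γ = (48.4 + j147)/(148.4 + j147), |Γ| = 0.741
RL = −20·log₁₀|Γ| = −20·log₁₀(0.741)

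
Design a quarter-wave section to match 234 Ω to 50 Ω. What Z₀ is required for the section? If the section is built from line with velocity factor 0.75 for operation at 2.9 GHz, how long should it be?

Z_qwt ≈ 108 Ω; length ≈ 1.94 cm

Z_qwt = √(Z_0·R_L) = √(50 × 234) = √11700
λ = 0.75·c/f = 0.0776 m, so l = λ/4 = 0.0194 m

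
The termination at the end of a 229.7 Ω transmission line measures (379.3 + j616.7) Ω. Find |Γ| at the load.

|Γ| ≈ 0.732

Γ = (Z_L − Z_0)/(Z_L + Z_0) = (149.6 + j616.7)/(609 + j616.7)
|Γ| = 635/867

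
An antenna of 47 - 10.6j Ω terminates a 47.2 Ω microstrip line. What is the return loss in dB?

RL ≈ 19 dB

Γ = (-0.2 − j10.6)/(94.2 − j10.6), |Γ| = 0.112
RL = −20·log₁₀|Γ| = −20·log₁₀(0.112)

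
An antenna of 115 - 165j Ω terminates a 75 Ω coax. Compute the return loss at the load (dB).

RL ≈ 3.42 dB

Γ = (40 − j165)/(190 − j165), |Γ| = 0.675
RL = −20·log₁₀|Γ| = −20·log₁₀(0.675)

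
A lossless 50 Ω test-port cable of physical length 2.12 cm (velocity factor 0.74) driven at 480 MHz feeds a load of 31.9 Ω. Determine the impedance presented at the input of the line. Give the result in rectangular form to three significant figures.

Z_in ≈ 33.5 + j8.48 Ω

λ = v/f = 0.74·c / 480 MHz = 0.463 m
βl = 2π·l/λ = 2π × 0.0458 = 16.5°
tan(βl) = tan(16.5°) = 0.296
Z_in = Z_0·(Z_L + jZ_0·tanβl)/(Z_0 + jZ_L·tanβl)
     = 50·(31.9 + j14.8)/(50 + j9.45)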